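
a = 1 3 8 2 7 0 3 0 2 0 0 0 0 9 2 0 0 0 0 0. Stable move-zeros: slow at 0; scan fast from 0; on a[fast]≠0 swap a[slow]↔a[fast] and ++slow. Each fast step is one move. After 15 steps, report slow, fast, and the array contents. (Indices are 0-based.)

slow=9, fast=15, a=[1, 3, 8, 2, 7, 3, 2, 9, 2, 0, 0, 0, 0, 0, 0, 0, 0, 0, 0, 0]

(s=0,f=0) a[fast]=1≠0 swap→a[0]=1 → slow++,fast++
(s=1,f=1) a[fast]=3≠0 swap→a[1]=3 → slow++,fast++
(s=2,f=2) a[fast]=8≠0 swap→a[2]=8 → slow++,fast++
(s=3,f=3) a[fast]=2≠0 swap→a[3]=2 → slow++,fast++
(s=4,f=4) a[fast]=7≠0 swap→a[4]=7 → slow++,fast++
(s=5,f=5) a[fast]=0 → fast++
(s=5,f=6) a[fast]=3≠0 swap→a[5]=3 → slow++,fast++
(s=6,f=7) a[fast]=0 → fast++
(s=6,f=8) a[fast]=2≠0 swap→a[6]=2 → slow++,fast++
(s=7,f=9) a[fast]=0 → fast++
(s=7,f=10) a[fast]=0 → fast++
(s=7,f=11) a[fast]=0 → fast++
(s=7,f=12) a[fast]=0 → fast++
(s=7,f=13) a[fast]=9≠0 swap→a[7]=9 → slow++,fast++
(s=8,f=14) a[fast]=2≠0 swap→a[8]=2 → slow++,fast++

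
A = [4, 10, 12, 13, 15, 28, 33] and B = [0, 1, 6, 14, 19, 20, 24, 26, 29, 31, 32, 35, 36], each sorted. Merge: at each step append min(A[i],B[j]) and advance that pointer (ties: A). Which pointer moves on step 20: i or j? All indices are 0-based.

i=0 j=0: A[i]=4>B[j]=0 take 0, j++
i=0 j=1: A[i]=4>B[j]=1 take 1, j++
i=0 j=2: A[i]=4<=B[j]=6 take 4, i++
i=1 j=2: A[i]=10>B[j]=6 take 6, j++
i=1 j=3: A[i]=10<=B[j]=14 take 10, i++
i=2 j=3: A[i]=12<=B[j]=14 take 12, i++
i=3 j=3: A[i]=13<=B[j]=14 take 13, i++
i=4 j=3: A[i]=15>B[j]=14 take 14, j++
i=4 j=4: A[i]=15<=B[j]=19 take 15, i++
i=5 j=4: A[i]=28>B[j]=19 take 19, j++
i=5 j=5: A[i]=28>B[j]=20 take 20, j++
i=5 j=6: A[i]=28>B[j]=24 take 24, j++
i=5 j=7: A[i]=28>B[j]=26 take 26, j++
i=5 j=8: A[i]=28<=B[j]=29 take 28, i++
i=6 j=8: A[i]=33>B[j]=29 take 29, j++
i=6 j=9: A[i]=33>B[j]=31 take 31, j++
i=6 j=10: A[i]=33>B[j]=32 take 32, j++
i=6 j=11: A[i]=33<=B[j]=35 take 33, i++
i=7 j=11: A done, take B[j]=35, j++
i=7 j=12: A done, take B[j]=36, j++

j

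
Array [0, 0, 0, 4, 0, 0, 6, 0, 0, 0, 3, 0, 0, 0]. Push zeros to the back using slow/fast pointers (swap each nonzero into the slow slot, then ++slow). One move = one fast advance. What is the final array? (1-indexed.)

[4, 6, 3, 0, 0, 0, 0, 0, 0, 0, 0, 0, 0, 0]

slow=1 fast=1: a[fast]=0, fast++
slow=1 fast=2: a[fast]=0, fast++
slow=1 fast=3: a[fast]=0, fast++
slow=1 fast=4: a[fast]=4≠0 swap→a[1]=4, slow++,fast++
slow=2 fast=5: a[fast]=0, fast++
slow=2 fast=6: a[fast]=0, fast++
slow=2 fast=7: a[fast]=6≠0 swap→a[2]=6, slow++,fast++
slow=3 fast=8: a[fast]=0, fast++
slow=3 fast=9: a[fast]=0, fast++
slow=3 fast=10: a[fast]=0, fast++
slow=3 fast=11: a[fast]=3≠0 swap→a[3]=3, slow++,fast++
slow=4 fast=12: a[fast]=0, fast++
slow=4 fast=13: a[fast]=0, fast++
slow=4 fast=14: a[fast]=0, fast++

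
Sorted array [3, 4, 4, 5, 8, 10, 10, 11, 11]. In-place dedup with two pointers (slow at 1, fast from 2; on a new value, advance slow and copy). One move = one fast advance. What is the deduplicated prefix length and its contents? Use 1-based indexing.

slow=1 fast=2: a[fast]=4≠a[slow]=3 write a[2]=4, slow++,fast++
slow=2 fast=3: a[fast]=4=a[slow] dup, fast++
slow=2 fast=4: a[fast]=5≠a[slow]=4 write a[3]=5, slow++,fast++
slow=3 fast=5: a[fast]=8≠a[slow]=5 write a[4]=8, slow++,fast++
slow=4 fast=6: a[fast]=10≠a[slow]=8 write a[5]=10, slow++,fast++
slow=5 fast=7: a[fast]=10=a[slow] dup, fast++
slow=5 fast=8: a[fast]=11≠a[slow]=10 write a[6]=11, slow++,fast++
slow=6 fast=9: a[fast]=11=a[slow] dup, fast++

length 6; prefix = [3, 4, 5, 8, 10, 11]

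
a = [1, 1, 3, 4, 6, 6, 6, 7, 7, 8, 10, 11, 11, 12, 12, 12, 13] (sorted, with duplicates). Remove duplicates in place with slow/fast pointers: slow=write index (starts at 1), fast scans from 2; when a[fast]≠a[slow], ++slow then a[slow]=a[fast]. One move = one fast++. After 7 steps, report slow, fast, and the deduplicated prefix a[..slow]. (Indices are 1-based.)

slow=5, fast=9, prefix=[1, 3, 4, 6, 7]

(s=1,f=2) a[fast]=1=a[slow] dup → fast++
(s=1,f=3) a[fast]=3≠a[slow]=1 write a[2]=3 → slow++,fast++
(s=2,f=4) a[fast]=4≠a[slow]=3 write a[3]=4 → slow++,fast++
(s=3,f=5) a[fast]=6≠a[slow]=4 write a[4]=6 → slow++,fast++
(s=4,f=6) a[fast]=6=a[slow] dup → fast++
(s=4,f=7) a[fast]=6=a[slow] dup → fast++
(s=4,f=8) a[fast]=7≠a[slow]=6 write a[5]=7 → slow++,fast++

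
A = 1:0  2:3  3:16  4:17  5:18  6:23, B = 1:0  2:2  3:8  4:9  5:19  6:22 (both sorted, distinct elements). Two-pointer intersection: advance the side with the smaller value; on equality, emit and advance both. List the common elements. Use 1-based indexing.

i=1 j=1: 0==0 emit, i++,j++
i=2 j=2: 3>2, j++
i=2 j=3: 3<8, i++
i=3 j=3: 16>8, j++
i=3 j=4: 16>9, j++
i=3 j=5: 16<19, i++
i=4 j=5: 17<19, i++
i=5 j=5: 18<19, i++
i=6 j=5: 23>19, j++
i=6 j=6: 23>22, j++

intersection = [0]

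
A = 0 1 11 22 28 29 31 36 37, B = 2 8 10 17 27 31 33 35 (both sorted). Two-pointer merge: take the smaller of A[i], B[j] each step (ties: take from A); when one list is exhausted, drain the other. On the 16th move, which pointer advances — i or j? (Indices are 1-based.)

i=1 j=1: A[i]=0<=B[j]=2 take 0, i++
i=2 j=1: A[i]=1<=B[j]=2 take 1, i++
i=3 j=1: A[i]=11>B[j]=2 take 2, j++
i=3 j=2: A[i]=11>B[j]=8 take 8, j++
i=3 j=3: A[i]=11>B[j]=10 take 10, j++
i=3 j=4: A[i]=11<=B[j]=17 take 11, i++
i=4 j=4: A[i]=22>B[j]=17 take 17, j++
i=4 j=5: A[i]=22<=B[j]=27 take 22, i++
i=5 j=5: A[i]=28>B[j]=27 take 27, j++
i=5 j=6: A[i]=28<=B[j]=31 take 28, i++
i=6 j=6: A[i]=29<=B[j]=31 take 29, i++
i=7 j=6: A[i]=31<=B[j]=31 take 31, i++
i=8 j=6: A[i]=36>B[j]=31 take 31, j++
i=8 j=7: A[i]=36>B[j]=33 take 33, j++
i=8 j=8: A[i]=36>B[j]=35 take 35, j++
i=8 j=9: B done, take A[i]=36, i++

i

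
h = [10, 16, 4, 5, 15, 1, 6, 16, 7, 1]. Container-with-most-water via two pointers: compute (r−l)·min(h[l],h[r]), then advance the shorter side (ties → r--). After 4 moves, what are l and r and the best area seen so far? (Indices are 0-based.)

l=1, r=6, best area=96

l=0 r=9: min(10,1)*9=9 best=9 *, r--
l=0 r=8: min(10,7)*8=56 best=56 *, r--
l=0 r=7: min(10,16)*7=70 best=70 *, l++
l=1 r=7: min(16,16)*6=96 best=96 *, r--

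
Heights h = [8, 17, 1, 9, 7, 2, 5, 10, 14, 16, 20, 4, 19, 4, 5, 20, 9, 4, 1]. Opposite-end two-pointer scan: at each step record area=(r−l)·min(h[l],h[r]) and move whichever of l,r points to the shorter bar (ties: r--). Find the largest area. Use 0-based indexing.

max area = 238

[0,18] min(8,1)*18=18 best=18 * → r--
[0,17] min(8,4)*17=68 best=68 * → r--
[0,16] min(8,9)*16=128 best=128 * → l++
[1,16] min(17,9)*15=135 best=135 * → r--
[1,15] min(17,20)*14=238 best=238 * → l++
[2,15] min(1,20)*13=13 best=238 → l++
[3,15] min(9,20)*12=108 best=238 → l++
[4,15] min(7,20)*11=77 best=238 → l++
[5,15] min(2,20)*10=20 best=238 → l++
[6,15] min(5,20)*9=45 best=238 → l++
[7,15] min(10,20)*8=80 best=238 → l++
[8,15] min(14,20)*7=98 best=238 → l++
[9,15] min(16,20)*6=96 best=238 → l++
[10,15] min(20,20)*5=100 best=238 → r--
[10,14] min(20,5)*4=20 best=238 → r--
[10,13] min(20,4)*3=12 best=238 → r--
[10,12] min(20,19)*2=38 best=238 → r--
[10,11] min(20,4)*1=4 best=238 → r--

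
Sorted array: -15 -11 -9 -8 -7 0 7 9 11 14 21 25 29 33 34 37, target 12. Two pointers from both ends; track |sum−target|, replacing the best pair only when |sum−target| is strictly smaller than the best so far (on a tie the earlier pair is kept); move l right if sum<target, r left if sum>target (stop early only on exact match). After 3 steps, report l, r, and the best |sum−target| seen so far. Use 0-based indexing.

[0,15] -15+37=22 d=10 * → r--
[0,14] -15+34=19 d=7 * → r--
[0,13] -15+33=18 d=6 * → r--

l=0, r=12, best |Δ|=6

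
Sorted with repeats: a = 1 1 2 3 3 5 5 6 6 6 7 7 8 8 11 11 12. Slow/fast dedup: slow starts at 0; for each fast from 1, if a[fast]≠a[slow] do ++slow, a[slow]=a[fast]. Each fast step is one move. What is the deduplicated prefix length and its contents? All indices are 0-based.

slow=0 fast=1: a[fast]=1=a[slow] dup, fast++
slow=0 fast=2: a[fast]=2≠a[slow]=1 write a[1]=2, slow++,fast++
slow=1 fast=3: a[fast]=3≠a[slow]=2 write a[2]=3, slow++,fast++
slow=2 fast=4: a[fast]=3=a[slow] dup, fast++
slow=2 fast=5: a[fast]=5≠a[slow]=3 write a[3]=5, slow++,fast++
slow=3 fast=6: a[fast]=5=a[slow] dup, fast++
slow=3 fast=7: a[fast]=6≠a[slow]=5 write a[4]=6, slow++,fast++
slow=4 fast=8: a[fast]=6=a[slow] dup, fast++
slow=4 fast=9: a[fast]=6=a[slow] dup, fast++
slow=4 fast=10: a[fast]=7≠a[slow]=6 write a[5]=7, slow++,fast++
slow=5 fast=11: a[fast]=7=a[slow] dup, fast++
slow=5 fast=12: a[fast]=8≠a[slow]=7 write a[6]=8, slow++,fast++
slow=6 fast=13: a[fast]=8=a[slow] dup, fast++
slow=6 fast=14: a[fast]=11≠a[slow]=8 write a[7]=11, slow++,fast++
slow=7 fast=15: a[fast]=11=a[slow] dup, fast++
slow=7 fast=16: a[fast]=12≠a[slow]=11 write a[8]=12, slow++,fast++

length 9; prefix = [1, 2, 3, 5, 6, 7, 8, 11, 12]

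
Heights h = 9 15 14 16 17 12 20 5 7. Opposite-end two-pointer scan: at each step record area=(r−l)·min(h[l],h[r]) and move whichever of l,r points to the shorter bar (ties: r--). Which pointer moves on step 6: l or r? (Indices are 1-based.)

l

l=1 r=9: min(9,7)*8=56 best=56 *, r--
l=1 r=8: min(9,5)*7=35 best=56, r--
l=1 r=7: min(9,20)*6=54 best=56, l++
l=2 r=7: min(15,20)*5=75 best=75 *, l++
l=3 r=7: min(14,20)*4=56 best=75, l++
l=4 r=7: min(16,20)*3=48 best=75, l++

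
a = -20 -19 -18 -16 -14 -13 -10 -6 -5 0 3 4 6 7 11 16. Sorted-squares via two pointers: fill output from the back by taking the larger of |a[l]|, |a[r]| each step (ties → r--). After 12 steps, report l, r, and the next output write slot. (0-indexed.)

l=8, r=11, next write slot=3

l=0 r=15: |-20|>|16| out[15]=400, l++
l=1 r=15: |-19|>|16| out[14]=361, l++
l=2 r=15: |-18|>|16| out[13]=324, l++
l=3 r=15: |-16|<=|16| out[12]=256, r--
l=3 r=14: |-16|>|11| out[11]=256, l++
l=4 r=14: |-14|>|11| out[10]=196, l++
l=5 r=14: |-13|>|11| out[9]=169, l++
l=6 r=14: |-10|<=|11| out[8]=121, r--
l=6 r=13: |-10|>|7| out[7]=100, l++
l=7 r=13: |-6|<=|7| out[6]=49, r--
l=7 r=12: |-6|<=|6| out[5]=36, r--
l=7 r=11: |-6|>|4| out[4]=36, l++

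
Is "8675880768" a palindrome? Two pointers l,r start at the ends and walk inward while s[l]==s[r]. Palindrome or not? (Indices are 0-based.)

not a palindrome (mismatch at 3,6)

l=0 r=9: '8'=='8', l++,r--
l=1 r=8: '6'=='6', l++,r--
l=2 r=7: '7'=='7', l++,r--
l=3 r=6: '5'!='0', stop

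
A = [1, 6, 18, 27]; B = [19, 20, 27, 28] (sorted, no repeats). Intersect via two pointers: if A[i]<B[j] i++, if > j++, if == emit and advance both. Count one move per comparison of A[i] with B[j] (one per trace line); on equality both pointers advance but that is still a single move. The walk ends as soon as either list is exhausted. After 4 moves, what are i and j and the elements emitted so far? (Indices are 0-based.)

[i=0,j=0] 1<19 → i++
[i=1,j=0] 6<19 → i++
[i=2,j=0] 18<19 → i++
[i=3,j=0] 27>19 → j++

i=3, j=1, emitted=[]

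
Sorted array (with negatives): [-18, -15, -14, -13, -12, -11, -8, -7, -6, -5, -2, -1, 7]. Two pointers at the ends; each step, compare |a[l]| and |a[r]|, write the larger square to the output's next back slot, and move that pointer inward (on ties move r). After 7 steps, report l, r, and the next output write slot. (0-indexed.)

[0,12] |-18|>|7| out[12]=324 → l++
[1,12] |-15|>|7| out[11]=225 → l++
[2,12] |-14|>|7| out[10]=196 → l++
[3,12] |-13|>|7| out[9]=169 → l++
[4,12] |-12|>|7| out[8]=144 → l++
[5,12] |-11|>|7| out[7]=121 → l++
[6,12] |-8|>|7| out[6]=64 → l++

l=7, r=12, next write slot=5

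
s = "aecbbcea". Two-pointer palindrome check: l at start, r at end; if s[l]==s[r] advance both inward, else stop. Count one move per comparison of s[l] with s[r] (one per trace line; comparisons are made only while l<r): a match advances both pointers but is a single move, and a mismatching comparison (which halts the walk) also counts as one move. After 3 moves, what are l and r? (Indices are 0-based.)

[0,7] 'a'=='a' → l++,r--
[1,6] 'e'=='e' → l++,r--
[2,5] 'c'=='c' → l++,r--

l=3, r=4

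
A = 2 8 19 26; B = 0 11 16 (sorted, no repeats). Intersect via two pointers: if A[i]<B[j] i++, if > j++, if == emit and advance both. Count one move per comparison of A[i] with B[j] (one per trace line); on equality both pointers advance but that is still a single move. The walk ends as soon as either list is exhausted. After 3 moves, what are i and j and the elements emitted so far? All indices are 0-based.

i=2, j=1, emitted=[]

i=0 j=0: 2>0, j++
i=0 j=1: 2<11, i++
i=1 j=1: 8<11, i++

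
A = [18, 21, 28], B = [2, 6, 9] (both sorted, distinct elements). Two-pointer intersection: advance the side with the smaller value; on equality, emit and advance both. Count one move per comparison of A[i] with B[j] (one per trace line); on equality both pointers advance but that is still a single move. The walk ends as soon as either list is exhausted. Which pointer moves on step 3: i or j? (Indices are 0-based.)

i=0 j=0: 18>2, j++
i=0 j=1: 18>6, j++
i=0 j=2: 18>9, j++

j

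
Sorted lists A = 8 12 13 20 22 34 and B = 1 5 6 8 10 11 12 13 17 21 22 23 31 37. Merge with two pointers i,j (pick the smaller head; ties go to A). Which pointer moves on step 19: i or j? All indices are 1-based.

[i=1,j=1] A[i]=8>B[j]=1 take 1 → j++
[i=1,j=2] A[i]=8>B[j]=5 take 5 → j++
[i=1,j=3] A[i]=8>B[j]=6 take 6 → j++
[i=1,j=4] A[i]=8<=B[j]=8 take 8 → i++
[i=2,j=4] A[i]=12>B[j]=8 take 8 → j++
[i=2,j=5] A[i]=12>B[j]=10 take 10 → j++
[i=2,j=6] A[i]=12>B[j]=11 take 11 → j++
[i=2,j=7] A[i]=12<=B[j]=12 take 12 → i++
[i=3,j=7] A[i]=13>B[j]=12 take 12 → j++
[i=3,j=8] A[i]=13<=B[j]=13 take 13 → i++
[i=4,j=8] A[i]=20>B[j]=13 take 13 → j++
[i=4,j=9] A[i]=20>B[j]=17 take 17 → j++
[i=4,j=10] A[i]=20<=B[j]=21 take 20 → i++
[i=5,j=10] A[i]=22>B[j]=21 take 21 → j++
[i=5,j=11] A[i]=22<=B[j]=22 take 22 → i++
[i=6,j=11] A[i]=34>B[j]=22 take 22 → j++
[i=6,j=12] A[i]=34>B[j]=23 take 23 → j++
[i=6,j=13] A[i]=34>B[j]=31 take 31 → j++
[i=6,j=14] A[i]=34<=B[j]=37 take 34 → i++

i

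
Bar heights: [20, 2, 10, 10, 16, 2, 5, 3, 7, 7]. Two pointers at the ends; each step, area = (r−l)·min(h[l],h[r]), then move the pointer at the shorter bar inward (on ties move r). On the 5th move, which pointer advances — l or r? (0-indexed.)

[0,9] min(20,7)*9=63 best=63 * → r--
[0,8] min(20,7)*8=56 best=63 → r--
[0,7] min(20,3)*7=21 best=63 → r--
[0,6] min(20,5)*6=30 best=63 → r--
[0,5] min(20,2)*5=10 best=63 → r--

r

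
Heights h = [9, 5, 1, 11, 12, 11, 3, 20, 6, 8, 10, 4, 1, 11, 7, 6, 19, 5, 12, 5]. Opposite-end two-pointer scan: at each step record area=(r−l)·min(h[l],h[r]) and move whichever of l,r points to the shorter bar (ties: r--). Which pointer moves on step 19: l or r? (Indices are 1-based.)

r

[1,20] min(9,5)*19=95 best=95 * → r--
[1,19] min(9,12)*18=162 best=162 * → l++
[2,19] min(5,12)*17=85 best=162 → l++
[3,19] min(1,12)*16=16 best=162 → l++
[4,19] min(11,12)*15=165 best=165 * → l++
[5,19] min(12,12)*14=168 best=168 * → r--
[5,18] min(12,5)*13=65 best=168 → r--
[5,17] min(12,19)*12=144 best=168 → l++
[6,17] min(11,19)*11=121 best=168 → l++
[7,17] min(3,19)*10=30 best=168 → l++
[8,17] min(20,19)*9=171 best=171 * → r--
[8,16] min(20,6)*8=48 best=171 → r--
[8,15] min(20,7)*7=49 best=171 → r--
[8,14] min(20,11)*6=66 best=171 → r--
[8,13] min(20,1)*5=5 best=171 → r--
[8,12] min(20,4)*4=16 best=171 → r--
[8,11] min(20,10)*3=30 best=171 → r--
[8,10] min(20,8)*2=16 best=171 → r--
[8,9] min(20,6)*1=6 best=171 → r--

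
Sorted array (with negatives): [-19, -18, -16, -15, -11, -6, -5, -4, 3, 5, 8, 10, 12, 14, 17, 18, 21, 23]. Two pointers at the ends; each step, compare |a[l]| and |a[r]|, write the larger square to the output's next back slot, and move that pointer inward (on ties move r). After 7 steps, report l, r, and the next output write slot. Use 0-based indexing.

[0,17] |-19|<=|23| out[17]=529 → r--
[0,16] |-19|<=|21| out[16]=441 → r--
[0,15] |-19|>|18| out[15]=361 → l++
[1,15] |-18|<=|18| out[14]=324 → r--
[1,14] |-18|>|17| out[13]=324 → l++
[2,14] |-16|<=|17| out[12]=289 → r--
[2,13] |-16|>|14| out[11]=256 → l++

l=3, r=13, next write slot=10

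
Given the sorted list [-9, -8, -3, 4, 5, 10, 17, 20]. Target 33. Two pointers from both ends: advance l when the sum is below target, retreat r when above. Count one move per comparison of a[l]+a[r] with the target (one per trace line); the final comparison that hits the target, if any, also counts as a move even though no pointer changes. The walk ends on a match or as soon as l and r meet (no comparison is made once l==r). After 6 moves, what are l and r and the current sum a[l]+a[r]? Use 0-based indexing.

l=0 r=7: -9+20=11 <33, l++
l=1 r=7: -8+20=12 <33, l++
l=2 r=7: -3+20=17 <33, l++
l=3 r=7: 4+20=24 <33, l++
l=4 r=7: 5+20=25 <33, l++
l=5 r=7: 10+20=30 <33, l++

l=6, r=7, sum=37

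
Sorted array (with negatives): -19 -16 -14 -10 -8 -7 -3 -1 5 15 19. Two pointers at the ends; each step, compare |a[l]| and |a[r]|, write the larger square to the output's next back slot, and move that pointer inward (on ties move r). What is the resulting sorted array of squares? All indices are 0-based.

[1, 9, 25, 49, 64, 100, 196, 225, 256, 361, 361]

[0,10] |-19|<=|19| out[10]=361 → r--
[0,9] |-19|>|15| out[9]=361 → l++
[1,9] |-16|>|15| out[8]=256 → l++
[2,9] |-14|<=|15| out[7]=225 → r--
[2,8] |-14|>|5| out[6]=196 → l++
[3,8] |-10|>|5| out[5]=100 → l++
[4,8] |-8|>|5| out[4]=64 → l++
[5,8] |-7|>|5| out[3]=49 → l++
[6,8] |-3|<=|5| out[2]=25 → r--
[6,7] |-3|>|-1| out[1]=9 → l++
[7,7] |-1|<=|-1| out[0]=1 → r--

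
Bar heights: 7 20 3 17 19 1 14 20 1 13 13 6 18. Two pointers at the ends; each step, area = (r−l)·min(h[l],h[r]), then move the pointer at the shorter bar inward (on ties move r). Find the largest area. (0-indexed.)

[0,12] min(7,18)*12=84 best=84 * → l++
[1,12] min(20,18)*11=198 best=198 * → r--
[1,11] min(20,6)*10=60 best=198 → r--
[1,10] min(20,13)*9=117 best=198 → r--
[1,9] min(20,13)*8=104 best=198 → r--
[1,8] min(20,1)*7=7 best=198 → r--
[1,7] min(20,20)*6=120 best=198 → r--
[1,6] min(20,14)*5=70 best=198 → r--
[1,5] min(20,1)*4=4 best=198 → r--
[1,4] min(20,19)*3=57 best=198 → r--
[1,3] min(20,17)*2=34 best=198 → r--
[1,2] min(20,3)*1=3 best=198 → r--

max area = 198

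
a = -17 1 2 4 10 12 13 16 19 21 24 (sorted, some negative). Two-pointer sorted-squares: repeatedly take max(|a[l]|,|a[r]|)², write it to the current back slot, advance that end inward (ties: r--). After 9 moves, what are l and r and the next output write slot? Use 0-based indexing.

l=1, r=2, next write slot=1

l=0 r=10: |-17|<=|24| out[10]=576, r--
l=0 r=9: |-17|<=|21| out[9]=441, r--
l=0 r=8: |-17|<=|19| out[8]=361, r--
l=0 r=7: |-17|>|16| out[7]=289, l++
l=1 r=7: |1|<=|16| out[6]=256, r--
l=1 r=6: |1|<=|13| out[5]=169, r--
l=1 r=5: |1|<=|12| out[4]=144, r--
l=1 r=4: |1|<=|10| out[3]=100, r--
l=1 r=3: |1|<=|4| out[2]=16, r--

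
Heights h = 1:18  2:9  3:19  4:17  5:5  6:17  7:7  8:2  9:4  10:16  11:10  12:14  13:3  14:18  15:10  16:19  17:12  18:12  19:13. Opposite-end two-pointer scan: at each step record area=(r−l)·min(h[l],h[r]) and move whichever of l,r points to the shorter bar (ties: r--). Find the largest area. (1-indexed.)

l=1 r=19: min(18,13)*18=234 best=234 *, r--
l=1 r=18: min(18,12)*17=204 best=234, r--
l=1 r=17: min(18,12)*16=192 best=234, r--
l=1 r=16: min(18,19)*15=270 best=270 *, l++
l=2 r=16: min(9,19)*14=126 best=270, l++
l=3 r=16: min(19,19)*13=247 best=270, r--
l=3 r=15: min(19,10)*12=120 best=270, r--
l=3 r=14: min(19,18)*11=198 best=270, r--
l=3 r=13: min(19,3)*10=30 best=270, r--
l=3 r=12: min(19,14)*9=126 best=270, r--
l=3 r=11: min(19,10)*8=80 best=270, r--
l=3 r=10: min(19,16)*7=112 best=270, r--
l=3 r=9: min(19,4)*6=24 best=270, r--
l=3 r=8: min(19,2)*5=10 best=270, r--
l=3 r=7: min(19,7)*4=28 best=270, r--
l=3 r=6: min(19,17)*3=51 best=270, r--
l=3 r=5: min(19,5)*2=10 best=270, r--
l=3 r=4: min(19,17)*1=17 best=270, r--

max area = 270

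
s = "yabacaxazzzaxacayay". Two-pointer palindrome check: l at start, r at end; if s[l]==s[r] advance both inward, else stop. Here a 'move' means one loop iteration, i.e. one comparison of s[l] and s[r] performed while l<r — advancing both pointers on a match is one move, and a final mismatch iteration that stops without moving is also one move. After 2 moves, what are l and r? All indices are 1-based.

l=1 r=19: 'y'=='y', l++,r--
l=2 r=18: 'a'=='a', l++,r--

l=3, r=17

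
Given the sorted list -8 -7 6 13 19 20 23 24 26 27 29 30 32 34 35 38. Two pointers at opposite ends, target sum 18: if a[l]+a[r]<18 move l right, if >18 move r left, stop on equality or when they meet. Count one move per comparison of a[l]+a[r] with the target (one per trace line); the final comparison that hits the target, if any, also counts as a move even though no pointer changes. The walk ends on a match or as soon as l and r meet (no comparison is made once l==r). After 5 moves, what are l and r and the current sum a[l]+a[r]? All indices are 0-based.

l=0 r=15: -8+38=30 >18, r--
l=0 r=14: -8+35=27 >18, r--
l=0 r=13: -8+34=26 >18, r--
l=0 r=12: -8+32=24 >18, r--
l=0 r=11: -8+30=22 >18, r--

l=0, r=10, sum=21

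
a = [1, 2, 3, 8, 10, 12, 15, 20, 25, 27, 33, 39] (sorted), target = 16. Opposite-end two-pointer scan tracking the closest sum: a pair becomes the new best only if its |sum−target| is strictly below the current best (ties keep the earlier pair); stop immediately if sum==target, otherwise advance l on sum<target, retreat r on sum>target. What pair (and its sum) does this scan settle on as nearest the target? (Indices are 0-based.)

pair (1, 15) with sum 16 (|Δ|=0)

l=0 r=11: 1+39=40 d=24 *, r--
l=0 r=10: 1+33=34 d=18 *, r--
l=0 r=9: 1+27=28 d=12 *, r--
l=0 r=8: 1+25=26 d=10 *, r--
l=0 r=7: 1+20=21 d=5 *, r--
l=0 r=6: 1+15=16 d=0 *, stop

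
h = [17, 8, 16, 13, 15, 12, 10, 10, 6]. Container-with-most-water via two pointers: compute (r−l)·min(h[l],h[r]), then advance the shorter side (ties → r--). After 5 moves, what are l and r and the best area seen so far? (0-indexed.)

l=0 r=8: min(17,6)*8=48 best=48 *, r--
l=0 r=7: min(17,10)*7=70 best=70 *, r--
l=0 r=6: min(17,10)*6=60 best=70, r--
l=0 r=5: min(17,12)*5=60 best=70, r--
l=0 r=4: min(17,15)*4=60 best=70, r--

l=0, r=3, best area=70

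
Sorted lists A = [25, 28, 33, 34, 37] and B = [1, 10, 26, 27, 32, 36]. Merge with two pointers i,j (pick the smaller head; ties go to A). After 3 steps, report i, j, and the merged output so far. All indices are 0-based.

i=1, j=2, merged so far=[1, 10, 25]

[i=0,j=0] A[i]=25>B[j]=1 take 1 → j++
[i=0,j=1] A[i]=25>B[j]=10 take 10 → j++
[i=0,j=2] A[i]=25<=B[j]=26 take 25 → i++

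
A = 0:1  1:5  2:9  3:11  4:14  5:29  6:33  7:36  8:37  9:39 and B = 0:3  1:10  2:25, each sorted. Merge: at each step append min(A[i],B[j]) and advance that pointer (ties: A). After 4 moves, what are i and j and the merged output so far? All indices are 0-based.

i=3, j=1, merged so far=[1, 3, 5, 9]

[i=0,j=0] A[i]=1<=B[j]=3 take 1 → i++
[i=1,j=0] A[i]=5>B[j]=3 take 3 → j++
[i=1,j=1] A[i]=5<=B[j]=10 take 5 → i++
[i=2,j=1] A[i]=9<=B[j]=10 take 9 → i++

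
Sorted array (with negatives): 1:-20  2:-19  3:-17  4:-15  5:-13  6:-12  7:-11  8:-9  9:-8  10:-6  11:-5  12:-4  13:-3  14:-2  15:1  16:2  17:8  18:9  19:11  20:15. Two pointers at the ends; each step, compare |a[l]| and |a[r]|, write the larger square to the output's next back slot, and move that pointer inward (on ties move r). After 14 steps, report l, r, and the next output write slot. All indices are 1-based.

l=11, r=16, next write slot=6

l=1 r=20: |-20|>|15| out[20]=400, l++
l=2 r=20: |-19|>|15| out[19]=361, l++
l=3 r=20: |-17|>|15| out[18]=289, l++
l=4 r=20: |-15|<=|15| out[17]=225, r--
l=4 r=19: |-15|>|11| out[16]=225, l++
l=5 r=19: |-13|>|11| out[15]=169, l++
l=6 r=19: |-12|>|11| out[14]=144, l++
l=7 r=19: |-11|<=|11| out[13]=121, r--
l=7 r=18: |-11|>|9| out[12]=121, l++
l=8 r=18: |-9|<=|9| out[11]=81, r--
l=8 r=17: |-9|>|8| out[10]=81, l++
l=9 r=17: |-8|<=|8| out[9]=64, r--
l=9 r=16: |-8|>|2| out[8]=64, l++
l=10 r=16: |-6|>|2| out[7]=36, l++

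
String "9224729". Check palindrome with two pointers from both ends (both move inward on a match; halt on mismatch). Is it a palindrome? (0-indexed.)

not a palindrome (mismatch at 2,4)

l=0 r=6: '9'=='9', l++,r--
l=1 r=5: '2'=='2', l++,r--
l=2 r=4: '2'!='7', stop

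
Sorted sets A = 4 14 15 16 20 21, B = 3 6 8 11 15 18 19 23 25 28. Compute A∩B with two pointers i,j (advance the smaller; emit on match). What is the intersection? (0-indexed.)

[i=0,j=0] 4>3 → j++
[i=0,j=1] 4<6 → i++
[i=1,j=1] 14>6 → j++
[i=1,j=2] 14>8 → j++
[i=1,j=3] 14>11 → j++
[i=1,j=4] 14<15 → i++
[i=2,j=4] 15==15 emit → i++,j++
[i=3,j=5] 16<18 → i++
[i=4,j=5] 20>18 → j++
[i=4,j=6] 20>19 → j++
[i=4,j=7] 20<23 → i++
[i=5,j=7] 21<23 → i++

intersection = [15]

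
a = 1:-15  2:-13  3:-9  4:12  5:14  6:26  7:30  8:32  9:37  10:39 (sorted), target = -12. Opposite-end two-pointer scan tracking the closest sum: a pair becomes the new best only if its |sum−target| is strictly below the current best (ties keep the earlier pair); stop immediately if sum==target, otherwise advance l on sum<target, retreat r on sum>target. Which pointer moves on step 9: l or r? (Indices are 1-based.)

l=1 r=10: -15+39=24 d=36 *, r--
l=1 r=9: -15+37=22 d=34 *, r--
l=1 r=8: -15+32=17 d=29 *, r--
l=1 r=7: -15+30=15 d=27 *, r--
l=1 r=6: -15+26=11 d=23 *, r--
l=1 r=5: -15+14=-1 d=11 *, r--
l=1 r=4: -15+12=-3 d=9 *, r--
l=1 r=3: -15+-9=-24 d=12, l++
l=2 r=3: -13+-9=-22 d=10, l++

l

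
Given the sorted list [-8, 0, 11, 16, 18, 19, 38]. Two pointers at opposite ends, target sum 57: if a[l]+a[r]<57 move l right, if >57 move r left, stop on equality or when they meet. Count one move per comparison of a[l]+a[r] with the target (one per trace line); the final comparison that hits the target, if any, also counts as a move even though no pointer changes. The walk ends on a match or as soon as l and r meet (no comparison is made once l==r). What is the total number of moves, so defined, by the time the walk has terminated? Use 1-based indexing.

6 moves

l=1 r=7: -8+38=30 <57, l++
l=2 r=7: 0+38=38 <57, l++
l=3 r=7: 11+38=49 <57, l++
l=4 r=7: 16+38=54 <57, l++
l=5 r=7: 18+38=56 <57, l++
l=6 r=7: 19+38=57, found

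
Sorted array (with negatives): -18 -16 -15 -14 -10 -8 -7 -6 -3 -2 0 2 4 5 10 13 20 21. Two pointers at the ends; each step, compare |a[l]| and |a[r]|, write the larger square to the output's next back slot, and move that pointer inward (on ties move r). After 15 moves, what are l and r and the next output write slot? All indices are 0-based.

l=9, r=11, next write slot=2

[0,17] |-18|<=|21| out[17]=441 → r--
[0,16] |-18|<=|20| out[16]=400 → r--
[0,15] |-18|>|13| out[15]=324 → l++
[1,15] |-16|>|13| out[14]=256 → l++
[2,15] |-15|>|13| out[13]=225 → l++
[3,15] |-14|>|13| out[12]=196 → l++
[4,15] |-10|<=|13| out[11]=169 → r--
[4,14] |-10|<=|10| out[10]=100 → r--
[4,13] |-10|>|5| out[9]=100 → l++
[5,13] |-8|>|5| out[8]=64 → l++
[6,13] |-7|>|5| out[7]=49 → l++
[7,13] |-6|>|5| out[6]=36 → l++
[8,13] |-3|<=|5| out[5]=25 → r--
[8,12] |-3|<=|4| out[4]=16 → r--
[8,11] |-3|>|2| out[3]=9 → l++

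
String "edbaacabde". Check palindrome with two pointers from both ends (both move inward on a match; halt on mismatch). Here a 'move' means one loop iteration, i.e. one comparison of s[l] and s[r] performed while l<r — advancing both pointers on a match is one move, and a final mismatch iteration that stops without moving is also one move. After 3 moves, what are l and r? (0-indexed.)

[0,9] 'e'=='e' → l++,r--
[1,8] 'd'=='d' → l++,r--
[2,7] 'b'=='b' → l++,r--

l=3, r=6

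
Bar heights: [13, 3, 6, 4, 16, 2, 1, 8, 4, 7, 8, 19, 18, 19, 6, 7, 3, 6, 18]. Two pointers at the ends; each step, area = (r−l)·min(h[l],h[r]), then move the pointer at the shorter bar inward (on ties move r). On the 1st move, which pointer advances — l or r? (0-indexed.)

[0,18] min(13,18)*18=234 best=234 * → l++

l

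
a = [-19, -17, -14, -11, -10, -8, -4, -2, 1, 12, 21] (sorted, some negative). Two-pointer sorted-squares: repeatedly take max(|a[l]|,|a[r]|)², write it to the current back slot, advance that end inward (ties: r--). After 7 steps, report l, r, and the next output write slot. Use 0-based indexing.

l=5, r=8, next write slot=3

l=0 r=10: |-19|<=|21| out[10]=441, r--
l=0 r=9: |-19|>|12| out[9]=361, l++
l=1 r=9: |-17|>|12| out[8]=289, l++
l=2 r=9: |-14|>|12| out[7]=196, l++
l=3 r=9: |-11|<=|12| out[6]=144, r--
l=3 r=8: |-11|>|1| out[5]=121, l++
l=4 r=8: |-10|>|1| out[4]=100, l++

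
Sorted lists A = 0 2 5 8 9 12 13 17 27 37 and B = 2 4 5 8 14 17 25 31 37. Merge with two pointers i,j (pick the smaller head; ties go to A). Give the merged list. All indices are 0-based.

[i=0,j=0] A[i]=0<=B[j]=2 take 0 → i++
[i=1,j=0] A[i]=2<=B[j]=2 take 2 → i++
[i=2,j=0] A[i]=5>B[j]=2 take 2 → j++
[i=2,j=1] A[i]=5>B[j]=4 take 4 → j++
[i=2,j=2] A[i]=5<=B[j]=5 take 5 → i++
[i=3,j=2] A[i]=8>B[j]=5 take 5 → j++
[i=3,j=3] A[i]=8<=B[j]=8 take 8 → i++
[i=4,j=3] A[i]=9>B[j]=8 take 8 → j++
[i=4,j=4] A[i]=9<=B[j]=14 take 9 → i++
[i=5,j=4] A[i]=12<=B[j]=14 take 12 → i++
[i=6,j=4] A[i]=13<=B[j]=14 take 13 → i++
[i=7,j=4] A[i]=17>B[j]=14 take 14 → j++
[i=7,j=5] A[i]=17<=B[j]=17 take 17 → i++
[i=8,j=5] A[i]=27>B[j]=17 take 17 → j++
[i=8,j=6] A[i]=27>B[j]=25 take 25 → j++
[i=8,j=7] A[i]=27<=B[j]=31 take 27 → i++
[i=9,j=7] A[i]=37>B[j]=31 take 31 → j++
[i=9,j=8] A[i]=37<=B[j]=37 take 37 → i++
[i=10,j=8] A done, take B[j]=37 → j++

[0, 2, 2, 4, 5, 5, 8, 8, 9, 12, 13, 14, 17, 17, 25, 27, 31, 37, 37]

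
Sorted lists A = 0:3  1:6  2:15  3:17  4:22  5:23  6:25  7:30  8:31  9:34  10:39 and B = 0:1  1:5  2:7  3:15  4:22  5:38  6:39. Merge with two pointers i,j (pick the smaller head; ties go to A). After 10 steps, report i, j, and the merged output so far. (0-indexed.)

i=5, j=5, merged so far=[1, 3, 5, 6, 7, 15, 15, 17, 22, 22]

i=0 j=0: A[i]=3>B[j]=1 take 1, j++
i=0 j=1: A[i]=3<=B[j]=5 take 3, i++
i=1 j=1: A[i]=6>B[j]=5 take 5, j++
i=1 j=2: A[i]=6<=B[j]=7 take 6, i++
i=2 j=2: A[i]=15>B[j]=7 take 7, j++
i=2 j=3: A[i]=15<=B[j]=15 take 15, i++
i=3 j=3: A[i]=17>B[j]=15 take 15, j++
i=3 j=4: A[i]=17<=B[j]=22 take 17, i++
i=4 j=4: A[i]=22<=B[j]=22 take 22, i++
i=5 j=4: A[i]=23>B[j]=22 take 22, j++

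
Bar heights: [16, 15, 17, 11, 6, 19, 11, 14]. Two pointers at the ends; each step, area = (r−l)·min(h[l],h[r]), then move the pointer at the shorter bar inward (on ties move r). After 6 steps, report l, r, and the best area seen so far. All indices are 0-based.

l=4, r=5, best area=98

l=0 r=7: min(16,14)*7=98 best=98 *, r--
l=0 r=6: min(16,11)*6=66 best=98, r--
l=0 r=5: min(16,19)*5=80 best=98, l++
l=1 r=5: min(15,19)*4=60 best=98, l++
l=2 r=5: min(17,19)*3=51 best=98, l++
l=3 r=5: min(11,19)*2=22 best=98, l++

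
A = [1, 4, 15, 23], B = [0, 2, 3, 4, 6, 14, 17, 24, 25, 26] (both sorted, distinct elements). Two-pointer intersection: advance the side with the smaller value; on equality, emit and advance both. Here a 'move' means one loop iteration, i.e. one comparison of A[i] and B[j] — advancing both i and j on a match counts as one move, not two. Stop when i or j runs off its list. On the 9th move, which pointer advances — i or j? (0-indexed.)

j

i=0 j=0: 1>0, j++
i=0 j=1: 1<2, i++
i=1 j=1: 4>2, j++
i=1 j=2: 4>3, j++
i=1 j=3: 4==4 emit, i++,j++
i=2 j=4: 15>6, j++
i=2 j=5: 15>14, j++
i=2 j=6: 15<17, i++
i=3 j=6: 23>17, j++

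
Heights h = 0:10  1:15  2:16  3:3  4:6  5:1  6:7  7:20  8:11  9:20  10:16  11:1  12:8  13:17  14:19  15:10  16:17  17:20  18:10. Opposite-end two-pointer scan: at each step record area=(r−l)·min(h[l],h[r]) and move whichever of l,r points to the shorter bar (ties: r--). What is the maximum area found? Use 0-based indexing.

l=0 r=18: min(10,10)*18=180 best=180 *, r--
l=0 r=17: min(10,20)*17=170 best=180, l++
l=1 r=17: min(15,20)*16=240 best=240 *, l++
l=2 r=17: min(16,20)*15=240 best=240, l++
l=3 r=17: min(3,20)*14=42 best=240, l++
l=4 r=17: min(6,20)*13=78 best=240, l++
l=5 r=17: min(1,20)*12=12 best=240, l++
l=6 r=17: min(7,20)*11=77 best=240, l++
l=7 r=17: min(20,20)*10=200 best=240, r--
l=7 r=16: min(20,17)*9=153 best=240, r--
l=7 r=15: min(20,10)*8=80 best=240, r--
l=7 r=14: min(20,19)*7=133 best=240, r--
l=7 r=13: min(20,17)*6=102 best=240, r--
l=7 r=12: min(20,8)*5=40 best=240, r--
l=7 r=11: min(20,1)*4=4 best=240, r--
l=7 r=10: min(20,16)*3=48 best=240, r--
l=7 r=9: min(20,20)*2=40 best=240, r--
l=7 r=8: min(20,11)*1=11 best=240, r--

max area = 240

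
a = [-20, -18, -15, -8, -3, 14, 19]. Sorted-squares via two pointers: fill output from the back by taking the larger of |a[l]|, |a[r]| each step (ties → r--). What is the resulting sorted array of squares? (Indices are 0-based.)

[9, 64, 196, 225, 324, 361, 400]

[0,6] |-20|>|19| out[6]=400 → l++
[1,6] |-18|<=|19| out[5]=361 → r--
[1,5] |-18|>|14| out[4]=324 → l++
[2,5] |-15|>|14| out[3]=225 → l++
[3,5] |-8|<=|14| out[2]=196 → r--
[3,4] |-8|>|-3| out[1]=64 → l++
[4,4] |-3|<=|-3| out[0]=9 → r--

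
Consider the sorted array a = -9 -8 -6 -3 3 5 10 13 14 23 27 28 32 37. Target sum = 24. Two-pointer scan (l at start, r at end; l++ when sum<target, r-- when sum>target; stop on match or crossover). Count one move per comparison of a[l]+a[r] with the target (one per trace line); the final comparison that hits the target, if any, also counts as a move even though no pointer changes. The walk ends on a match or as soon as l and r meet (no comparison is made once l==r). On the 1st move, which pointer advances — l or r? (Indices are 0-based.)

r

[0,13] -9+37=28 >24 → r--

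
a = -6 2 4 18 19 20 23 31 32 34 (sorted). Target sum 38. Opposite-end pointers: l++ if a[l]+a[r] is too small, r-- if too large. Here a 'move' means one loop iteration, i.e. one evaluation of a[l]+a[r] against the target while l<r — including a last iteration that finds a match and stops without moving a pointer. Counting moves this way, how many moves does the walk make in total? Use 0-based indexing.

3 moves

[0,9] -6+34=28 <38 → l++
[1,9] 2+34=36 <38 → l++
[2,9] 4+34=38 → found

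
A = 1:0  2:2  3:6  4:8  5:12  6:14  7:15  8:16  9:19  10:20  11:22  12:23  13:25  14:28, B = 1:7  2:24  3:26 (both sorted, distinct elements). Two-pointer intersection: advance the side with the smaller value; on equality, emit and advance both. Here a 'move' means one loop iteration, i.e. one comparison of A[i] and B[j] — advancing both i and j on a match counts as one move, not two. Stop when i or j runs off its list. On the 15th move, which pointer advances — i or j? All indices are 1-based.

i

[i=1,j=1] 0<7 → i++
[i=2,j=1] 2<7 → i++
[i=3,j=1] 6<7 → i++
[i=4,j=1] 8>7 → j++
[i=4,j=2] 8<24 → i++
[i=5,j=2] 12<24 → i++
[i=6,j=2] 14<24 → i++
[i=7,j=2] 15<24 → i++
[i=8,j=2] 16<24 → i++
[i=9,j=2] 19<24 → i++
[i=10,j=2] 20<24 → i++
[i=11,j=2] 22<24 → i++
[i=12,j=2] 23<24 → i++
[i=13,j=2] 25>24 → j++
[i=13,j=3] 25<26 → i++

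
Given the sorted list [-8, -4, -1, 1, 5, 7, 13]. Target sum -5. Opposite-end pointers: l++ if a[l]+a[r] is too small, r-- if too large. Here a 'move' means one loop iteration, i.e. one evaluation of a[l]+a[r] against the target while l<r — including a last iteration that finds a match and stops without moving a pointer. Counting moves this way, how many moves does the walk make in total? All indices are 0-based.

[0,6] -8+13=5 >-5 → r--
[0,5] -8+7=-1 >-5 → r--
[0,4] -8+5=-3 >-5 → r--
[0,3] -8+1=-7 <-5 → l++
[1,3] -4+1=-3 >-5 → r--
[1,2] -4+-1=-5 → found

6 moves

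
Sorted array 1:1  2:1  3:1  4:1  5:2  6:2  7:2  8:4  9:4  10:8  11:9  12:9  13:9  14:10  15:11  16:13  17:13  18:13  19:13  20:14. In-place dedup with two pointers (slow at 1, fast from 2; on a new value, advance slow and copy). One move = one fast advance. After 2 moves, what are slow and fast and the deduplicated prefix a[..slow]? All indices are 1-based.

slow=1, fast=4, prefix=[1]

slow=1 fast=2: a[fast]=1=a[slow] dup, fast++
slow=1 fast=3: a[fast]=1=a[slow] dup, fast++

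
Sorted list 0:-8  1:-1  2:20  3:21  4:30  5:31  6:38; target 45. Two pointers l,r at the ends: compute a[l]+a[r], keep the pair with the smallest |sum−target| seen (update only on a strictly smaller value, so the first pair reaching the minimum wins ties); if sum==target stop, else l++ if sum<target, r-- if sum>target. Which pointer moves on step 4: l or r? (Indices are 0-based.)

[0,6] -8+38=30 d=15 * → l++
[1,6] -1+38=37 d=8 * → l++
[2,6] 20+38=58 d=13 → r--
[2,5] 20+31=51 d=6 * → r--

r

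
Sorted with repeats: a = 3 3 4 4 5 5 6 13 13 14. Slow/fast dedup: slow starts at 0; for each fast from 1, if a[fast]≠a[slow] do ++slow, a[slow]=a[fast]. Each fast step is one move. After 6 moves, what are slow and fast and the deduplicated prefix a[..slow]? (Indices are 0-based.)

slow=3, fast=7, prefix=[3, 4, 5, 6]

(s=0,f=1) a[fast]=3=a[slow] dup → fast++
(s=0,f=2) a[fast]=4≠a[slow]=3 write a[1]=4 → slow++,fast++
(s=1,f=3) a[fast]=4=a[slow] dup → fast++
(s=1,f=4) a[fast]=5≠a[slow]=4 write a[2]=5 → slow++,fast++
(s=2,f=5) a[fast]=5=a[slow] dup → fast++
(s=2,f=6) a[fast]=6≠a[slow]=5 write a[3]=6 → slow++,fast++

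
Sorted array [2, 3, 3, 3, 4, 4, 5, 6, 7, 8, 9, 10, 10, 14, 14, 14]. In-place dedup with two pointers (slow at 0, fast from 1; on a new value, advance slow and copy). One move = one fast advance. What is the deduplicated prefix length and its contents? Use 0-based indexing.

length 10; prefix = [2, 3, 4, 5, 6, 7, 8, 9, 10, 14]

(s=0,f=1) a[fast]=3≠a[slow]=2 write a[1]=3 → slow++,fast++
(s=1,f=2) a[fast]=3=a[slow] dup → fast++
(s=1,f=3) a[fast]=3=a[slow] dup → fast++
(s=1,f=4) a[fast]=4≠a[slow]=3 write a[2]=4 → slow++,fast++
(s=2,f=5) a[fast]=4=a[slow] dup → fast++
(s=2,f=6) a[fast]=5≠a[slow]=4 write a[3]=5 → slow++,fast++
(s=3,f=7) a[fast]=6≠a[slow]=5 write a[4]=6 → slow++,fast++
(s=4,f=8) a[fast]=7≠a[slow]=6 write a[5]=7 → slow++,fast++
(s=5,f=9) a[fast]=8≠a[slow]=7 write a[6]=8 → slow++,fast++
(s=6,f=10) a[fast]=9≠a[slow]=8 write a[7]=9 → slow++,fast++
(s=7,f=11) a[fast]=10≠a[slow]=9 write a[8]=10 → slow++,fast++
(s=8,f=12) a[fast]=10=a[slow] dup → fast++
(s=8,f=13) a[fast]=14≠a[slow]=10 write a[9]=14 → slow++,fast++
(s=9,f=14) a[fast]=14=a[slow] dup → fast++
(s=9,f=15) a[fast]=14=a[slow] dup → fast++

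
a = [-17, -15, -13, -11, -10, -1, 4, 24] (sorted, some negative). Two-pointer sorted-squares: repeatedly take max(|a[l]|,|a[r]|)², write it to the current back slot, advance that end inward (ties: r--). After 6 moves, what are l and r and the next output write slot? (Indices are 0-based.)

[0,7] |-17|<=|24| out[7]=576 → r--
[0,6] |-17|>|4| out[6]=289 → l++
[1,6] |-15|>|4| out[5]=225 → l++
[2,6] |-13|>|4| out[4]=169 → l++
[3,6] |-11|>|4| out[3]=121 → l++
[4,6] |-10|>|4| out[2]=100 → l++

l=5, r=6, next write slot=1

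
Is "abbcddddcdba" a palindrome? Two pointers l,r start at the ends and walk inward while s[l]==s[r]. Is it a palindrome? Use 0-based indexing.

not a palindrome (mismatch at 2,9)

[0,11] 'a'=='a' → l++,r--
[1,10] 'b'=='b' → l++,r--
[2,9] 'b'!='d' → stop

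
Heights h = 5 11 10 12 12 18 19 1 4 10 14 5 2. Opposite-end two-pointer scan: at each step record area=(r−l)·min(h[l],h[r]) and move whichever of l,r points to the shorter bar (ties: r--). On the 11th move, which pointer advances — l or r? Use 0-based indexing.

l=0 r=12: min(5,2)*12=24 best=24 *, r--
l=0 r=11: min(5,5)*11=55 best=55 *, r--
l=0 r=10: min(5,14)*10=50 best=55, l++
l=1 r=10: min(11,14)*9=99 best=99 *, l++
l=2 r=10: min(10,14)*8=80 best=99, l++
l=3 r=10: min(12,14)*7=84 best=99, l++
l=4 r=10: min(12,14)*6=72 best=99, l++
l=5 r=10: min(18,14)*5=70 best=99, r--
l=5 r=9: min(18,10)*4=40 best=99, r--
l=5 r=8: min(18,4)*3=12 best=99, r--
l=5 r=7: min(18,1)*2=2 best=99, r--

r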